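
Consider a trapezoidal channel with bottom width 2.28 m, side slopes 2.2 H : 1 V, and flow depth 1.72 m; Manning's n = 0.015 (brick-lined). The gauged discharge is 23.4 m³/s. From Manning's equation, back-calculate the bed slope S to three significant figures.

A = (b + z·y)·y = (2.28 + 2.2×1.72)×1.72 = 10.43 m²
P = b + 2y√(1+z²) = 2.28 + 2×1.72×√(1+2.2²) = 10.59 m
R = A/P = 10.43/10.59 = 0.9846 m
S = (Q·n / (1·A·R^(2/3)))² = (23.4×0.015 / (1×10.43×0.9897))² = 0.001156

0.00116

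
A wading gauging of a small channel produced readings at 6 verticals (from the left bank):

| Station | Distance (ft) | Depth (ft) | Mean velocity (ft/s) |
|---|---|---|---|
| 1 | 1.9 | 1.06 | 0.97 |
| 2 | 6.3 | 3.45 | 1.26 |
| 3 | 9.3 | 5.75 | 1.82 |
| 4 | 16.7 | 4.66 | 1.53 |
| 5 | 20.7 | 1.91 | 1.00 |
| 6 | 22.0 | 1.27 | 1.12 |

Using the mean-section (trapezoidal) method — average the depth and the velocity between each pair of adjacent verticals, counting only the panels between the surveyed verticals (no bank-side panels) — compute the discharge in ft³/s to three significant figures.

Panel 1-2: Δb = 4.4 ft, d̄ = (1.06+3.45)/2 = 2.255, v̄ = (0.97+1.26)/2 = 1.115 → q = 4.4×2.255×1.115 = 11.06 ft³/s
Panel 2-3: Δb = 3 ft, d̄ = (3.45+5.75)/2 = 4.6, v̄ = (1.26+1.82)/2 = 1.54 → q = 3×4.6×1.54 = 21.25 ft³/s
Panel 3-4: Δb = 7.4 ft, d̄ = (5.75+4.66)/2 = 5.205, v̄ = (1.82+1.53)/2 = 1.675 → q = 7.4×5.205×1.675 = 64.52 ft³/s
Panel 4-5: Δb = 4 ft, d̄ = (4.66+1.91)/2 = 3.285, v̄ = (1.53+1.00)/2 = 1.265 → q = 4×3.285×1.265 = 16.62 ft³/s
Panel 5-6: Δb = 1.3 ft, d̄ = (1.91+1.27)/2 = 1.59, v̄ = (1.00+1.12)/2 = 1.06 → q = 1.3×1.59×1.06 = 2.191 ft³/s
Q = Σ q = 115.6 ft³/s

116 ft³/s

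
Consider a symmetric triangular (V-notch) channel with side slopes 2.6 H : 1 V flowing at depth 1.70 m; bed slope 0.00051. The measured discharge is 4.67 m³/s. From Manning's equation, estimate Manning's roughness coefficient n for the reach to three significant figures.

A = z·y² = 2.6×1.70² = 7.514 m²
P = 2y√(1+z²) = 2×1.70×√(1+2.6²) = 9.471 m
R = A/P = 7.514/9.471 = 0.7933 m
n = (1/Q)·A·R^(2/3)·S^(1/2) = (1/4.67) × 7.514 × 0.8570 × 0.02258 = 0.03114

0.0311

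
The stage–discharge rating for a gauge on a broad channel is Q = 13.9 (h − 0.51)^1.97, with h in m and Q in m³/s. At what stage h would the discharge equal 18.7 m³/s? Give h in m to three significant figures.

1.67 m

h − h₀ = (Q/C)^(1/b) = (18.7/13.9)^(1/1.97) = 1.163 m
h = 0.51 + 1.163 = 1.673 m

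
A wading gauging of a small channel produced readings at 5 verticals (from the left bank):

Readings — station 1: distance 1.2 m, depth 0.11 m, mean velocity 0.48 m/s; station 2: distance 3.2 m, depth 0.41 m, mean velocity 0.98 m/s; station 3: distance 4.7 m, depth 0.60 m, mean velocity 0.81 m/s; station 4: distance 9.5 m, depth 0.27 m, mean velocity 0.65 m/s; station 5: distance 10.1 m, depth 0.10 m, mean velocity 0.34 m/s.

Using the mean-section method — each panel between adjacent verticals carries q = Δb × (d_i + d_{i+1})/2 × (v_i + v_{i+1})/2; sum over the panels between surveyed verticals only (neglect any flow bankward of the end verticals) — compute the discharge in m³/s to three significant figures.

Panel 1-2: Δb = 2 m, d̄ = (0.11+0.41)/2 = 0.26, v̄ = (0.48+0.98)/2 = 0.73 → q = 2×0.26×0.73 = 0.3796 m³/s
Panel 2-3: Δb = 1.5 m, d̄ = (0.41+0.60)/2 = 0.505, v̄ = (0.98+0.81)/2 = 0.895 → q = 1.5×0.505×0.895 = 0.6780 m³/s
Panel 3-4: Δb = 4.8 m, d̄ = (0.60+0.27)/2 = 0.435, v̄ = (0.81+0.65)/2 = 0.73 → q = 4.8×0.435×0.73 = 1.524 m³/s
Panel 4-5: Δb = 0.6 m, d̄ = (0.27+0.10)/2 = 0.185, v̄ = (0.65+0.34)/2 = 0.495 → q = 0.6×0.185×0.495 = 0.05495 m³/s
Q = Σ q = 2.637 m³/s

2.64 m³/s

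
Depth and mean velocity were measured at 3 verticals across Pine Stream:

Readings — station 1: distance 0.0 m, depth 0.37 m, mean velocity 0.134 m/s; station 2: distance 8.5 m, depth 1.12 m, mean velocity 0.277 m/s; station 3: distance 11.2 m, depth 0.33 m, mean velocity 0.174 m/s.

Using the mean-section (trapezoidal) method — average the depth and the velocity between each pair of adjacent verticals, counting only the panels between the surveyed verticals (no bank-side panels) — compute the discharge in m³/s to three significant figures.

1.74 m³/s

Panel 1-2: Δb = 8.5 m, d̄ = (0.37+1.12)/2 = 0.745, v̄ = (0.134+0.277)/2 = 0.2055 → q = 8.5×0.745×0.2055 = 1.301 m³/s
Panel 2-3: Δb = 2.7 m, d̄ = (1.12+0.33)/2 = 0.725, v̄ = (0.277+0.174)/2 = 0.2255 → q = 2.7×0.725×0.2255 = 0.4414 m³/s
Q = Σ q = 1.743 m³/s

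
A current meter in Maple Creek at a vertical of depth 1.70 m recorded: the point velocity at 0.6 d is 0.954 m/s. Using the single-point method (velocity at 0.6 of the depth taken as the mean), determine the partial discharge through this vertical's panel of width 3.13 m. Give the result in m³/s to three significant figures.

5.08 m³/s

v̄ = v₀.₆ = 0.954 m/s
q = v̄ × d × w = 0.9540 × 1.70 × 3.13 = 5.076 m³/s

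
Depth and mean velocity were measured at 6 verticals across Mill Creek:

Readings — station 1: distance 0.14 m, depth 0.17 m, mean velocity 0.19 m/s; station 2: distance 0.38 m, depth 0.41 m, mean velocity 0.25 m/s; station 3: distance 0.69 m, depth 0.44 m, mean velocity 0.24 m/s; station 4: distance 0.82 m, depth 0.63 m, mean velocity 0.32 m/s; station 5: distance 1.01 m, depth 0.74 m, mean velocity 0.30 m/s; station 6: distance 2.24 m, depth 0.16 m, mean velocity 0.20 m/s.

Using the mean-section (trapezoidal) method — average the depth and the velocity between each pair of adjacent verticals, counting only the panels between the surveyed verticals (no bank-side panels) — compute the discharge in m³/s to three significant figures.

Panel 1-2: Δb = 0.24 m, d̄ = (0.17+0.41)/2 = 0.29, v̄ = (0.19+0.25)/2 = 0.22 → q = 0.24×0.29×0.22 = 0.01531 m³/s
Panel 2-3: Δb = 0.31 m, d̄ = (0.41+0.44)/2 = 0.425, v̄ = (0.25+0.24)/2 = 0.245 → q = 0.31×0.425×0.245 = 0.03228 m³/s
Panel 3-4: Δb = 0.13 m, d̄ = (0.44+0.63)/2 = 0.535, v̄ = (0.24+0.32)/2 = 0.28 → q = 0.13×0.535×0.28 = 0.01947 m³/s
Panel 4-5: Δb = 0.19 m, d̄ = (0.63+0.74)/2 = 0.685, v̄ = (0.32+0.30)/2 = 0.31 → q = 0.19×0.685×0.31 = 0.04035 m³/s
Panel 5-6: Δb = 1.23 m, d̄ = (0.74+0.16)/2 = 0.45, v̄ = (0.30+0.20)/2 = 0.25 → q = 1.23×0.45×0.25 = 0.1384 m³/s
Q = Σ q = 0.2458 m³/s

0.246 m³/s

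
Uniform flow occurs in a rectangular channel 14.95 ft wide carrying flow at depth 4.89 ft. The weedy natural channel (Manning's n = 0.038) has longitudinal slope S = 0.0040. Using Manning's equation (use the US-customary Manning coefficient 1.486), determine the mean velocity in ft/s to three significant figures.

5.09 ft/s

A = b·y = 14.95 × 4.89 = 73.11 ft²
P = b + 2y = 14.95 + 2×4.89 = 24.73 ft
R = A/P = 73.11/24.73 = 2.956 ft
Q = (1.486/n)·A·R^(2/3)·S^(1/2) = (1.486/0.038) × 73.11 × 2.956^(2/3) × 0.0040^(1/2) = 372.4 ft³/s
V = Q/A = 372.4/73.11 = 5.094 ft/s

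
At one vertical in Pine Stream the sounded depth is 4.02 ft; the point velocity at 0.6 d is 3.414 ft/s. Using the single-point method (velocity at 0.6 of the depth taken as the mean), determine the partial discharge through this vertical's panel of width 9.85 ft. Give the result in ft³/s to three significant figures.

v̄ = v₀.₆ = 3.414 ft/s
q = v̄ × d × w = 3.414 × 4.02 × 9.85 = 135.2 ft³/s

135 ft³/s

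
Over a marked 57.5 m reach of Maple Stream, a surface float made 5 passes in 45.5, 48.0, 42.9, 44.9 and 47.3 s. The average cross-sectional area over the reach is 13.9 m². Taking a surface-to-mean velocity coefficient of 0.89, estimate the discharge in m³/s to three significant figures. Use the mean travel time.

t̄ = (45.5 + 48.0 + 42.9 + 44.9 + 47.3) / 5 = 45.72 s
v_surface = L / t̄ = 57.5 / 45.72 = 1.258 m/s
v_mean = 0.89 × 1.258 = 1.119 m/s
Q = A × v_mean = 13.9 × 1.119 = 15.56 m³/s

15.6 m³/s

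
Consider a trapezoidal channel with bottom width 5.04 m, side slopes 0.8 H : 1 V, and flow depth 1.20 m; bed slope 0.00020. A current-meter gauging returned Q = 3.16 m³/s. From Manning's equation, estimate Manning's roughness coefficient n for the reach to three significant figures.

A = (b + z·y)·y = (5.04 + 0.8×1.20)×1.20 = 7.200 m²
P = b + 2y√(1+z²) = 5.04 + 2×1.20×√(1+0.8²) = 8.113 m
R = A/P = 7.200/8.113 = 0.8874 m
n = (1/Q)·A·R^(2/3)·S^(1/2) = (1/3.16) × 7.200 × 0.9235 × 0.01414 = 0.02976

0.0298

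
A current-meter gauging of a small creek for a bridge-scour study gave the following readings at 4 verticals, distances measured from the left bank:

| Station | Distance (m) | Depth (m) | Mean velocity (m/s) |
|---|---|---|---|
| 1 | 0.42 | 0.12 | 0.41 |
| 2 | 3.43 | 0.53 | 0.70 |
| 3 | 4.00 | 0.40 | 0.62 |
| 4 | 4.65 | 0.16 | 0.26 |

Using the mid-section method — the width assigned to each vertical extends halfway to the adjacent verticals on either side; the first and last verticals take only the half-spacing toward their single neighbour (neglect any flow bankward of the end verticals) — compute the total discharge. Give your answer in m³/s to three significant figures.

w_1 = (3.43 − 0.42)/2 = 1.505 m; q_1 = 0.41 × 0.12 × 1.505 = 0.07405 m³/s
w_2 = (4.00 − 0.42)/2 = 1.79 m; q_2 = 0.70 × 0.53 × 1.79 = 0.6641 m³/s
w_3 = (4.65 − 3.43)/2 = 0.61 m; q_3 = 0.62 × 0.40 × 0.61 = 0.1513 m³/s
w_4 = (4.65 − 4.00)/2 = 0.325 m; q_4 = 0.26 × 0.16 × 0.325 = 0.01352 m³/s
Q = Σ qᵢ = 0.9029 m³/s

0.903 m³/s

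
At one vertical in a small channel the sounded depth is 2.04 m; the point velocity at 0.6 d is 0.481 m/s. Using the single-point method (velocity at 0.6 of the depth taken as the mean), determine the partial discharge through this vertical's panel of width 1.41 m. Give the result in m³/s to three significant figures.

1.38 m³/s

v̄ = v₀.₆ = 0.481 m/s
q = v̄ × d × w = 0.4810 × 2.04 × 1.41 = 1.384 m³/s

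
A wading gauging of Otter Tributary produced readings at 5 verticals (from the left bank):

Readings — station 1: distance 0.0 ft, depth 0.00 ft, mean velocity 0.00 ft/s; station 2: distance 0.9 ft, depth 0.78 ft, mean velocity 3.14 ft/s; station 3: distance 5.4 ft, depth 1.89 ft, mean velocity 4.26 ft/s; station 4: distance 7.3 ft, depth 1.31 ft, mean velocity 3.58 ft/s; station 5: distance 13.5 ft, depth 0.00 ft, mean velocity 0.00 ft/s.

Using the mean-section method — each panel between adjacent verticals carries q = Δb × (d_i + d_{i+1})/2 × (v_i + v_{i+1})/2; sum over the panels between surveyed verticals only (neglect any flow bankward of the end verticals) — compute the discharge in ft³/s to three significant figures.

Panel 1-2: Δb = 0.9 ft, d̄ = (0.00+0.78)/2 = 0.39, v̄ = (0.00+3.14)/2 = 1.57 → q = 0.9×0.39×1.57 = 0.5511 ft³/s
Panel 2-3: Δb = 4.5 ft, d̄ = (0.78+1.89)/2 = 1.335, v̄ = (3.14+4.26)/2 = 3.7 → q = 4.5×1.335×3.7 = 22.23 ft³/s
Panel 3-4: Δb = 1.9 ft, d̄ = (1.89+1.31)/2 = 1.6, v̄ = (4.26+3.58)/2 = 3.92 → q = 1.9×1.6×3.92 = 11.92 ft³/s
Panel 4-5: Δb = 6.2 ft, d̄ = (1.31+0.00)/2 = 0.655, v̄ = (3.58+0.00)/2 = 1.79 → q = 6.2×0.655×1.79 = 7.269 ft³/s
Q = Σ q = 41.96 ft³/s

42.0 ft³/s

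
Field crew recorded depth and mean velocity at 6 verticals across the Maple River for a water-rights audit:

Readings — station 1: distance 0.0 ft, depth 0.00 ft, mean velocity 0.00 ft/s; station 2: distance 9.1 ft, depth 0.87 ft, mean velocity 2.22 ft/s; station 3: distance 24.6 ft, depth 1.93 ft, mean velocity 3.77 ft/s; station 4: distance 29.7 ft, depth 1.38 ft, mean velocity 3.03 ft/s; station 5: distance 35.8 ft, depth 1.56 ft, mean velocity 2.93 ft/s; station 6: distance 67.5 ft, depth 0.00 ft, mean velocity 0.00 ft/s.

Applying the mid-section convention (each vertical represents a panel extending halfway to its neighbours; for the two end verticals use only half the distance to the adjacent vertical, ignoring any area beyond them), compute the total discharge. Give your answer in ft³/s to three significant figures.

209 ft³/s

w_2 = (24.6 − 0.0)/2 = 12.3 ft; q_2 = 2.22 × 0.87 × 12.3 = 23.76 ft³/s
w_3 = (29.7 − 9.1)/2 = 10.3 ft; q_3 = 3.77 × 1.93 × 10.3 = 74.94 ft³/s
w_4 = (35.8 − 24.6)/2 = 5.6 ft; q_4 = 3.03 × 1.38 × 5.6 = 23.42 ft³/s
w_5 = (67.5 − 29.7)/2 = 18.9 ft; q_5 = 2.93 × 1.56 × 18.9 = 86.39 ft³/s
Stations 1, 6 contribute zero (depth or velocity is 0).
Q = Σ qᵢ = 208.5 ft³/s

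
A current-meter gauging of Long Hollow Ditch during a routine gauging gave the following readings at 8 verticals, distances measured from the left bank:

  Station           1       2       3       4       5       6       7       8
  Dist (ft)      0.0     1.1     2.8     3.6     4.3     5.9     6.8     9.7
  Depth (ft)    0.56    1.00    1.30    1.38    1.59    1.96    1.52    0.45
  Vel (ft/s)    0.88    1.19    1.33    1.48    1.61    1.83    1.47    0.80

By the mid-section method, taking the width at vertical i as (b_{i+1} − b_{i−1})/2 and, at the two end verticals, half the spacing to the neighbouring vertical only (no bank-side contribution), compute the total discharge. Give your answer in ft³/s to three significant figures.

17.8 ft³/s

w_1 = (1.1 − 0.0)/2 = 0.55 ft; q_1 = 0.88 × 0.56 × 0.55 = 0.2710 ft³/s
w_2 = (2.8 − 0.0)/2 = 1.4 ft; q_2 = 1.19 × 1.00 × 1.4 = 1.666 ft³/s
w_3 = (3.6 − 1.1)/2 = 1.25 ft; q_3 = 1.33 × 1.30 × 1.25 = 2.161 ft³/s
w_4 = (4.3 − 2.8)/2 = 0.75 ft; q_4 = 1.48 × 1.38 × 0.75 = 1.532 ft³/s
w_5 = (5.9 − 3.6)/2 = 1.15 ft; q_5 = 1.61 × 1.59 × 1.15 = 2.944 ft³/s
w_6 = (6.8 − 4.3)/2 = 1.25 ft; q_6 = 1.83 × 1.96 × 1.25 = 4.484 ft³/s
w_7 = (9.7 − 5.9)/2 = 1.9 ft; q_7 = 1.47 × 1.52 × 1.9 = 4.245 ft³/s
w_8 = (9.7 − 6.8)/2 = 1.45 ft; q_8 = 0.80 × 0.45 × 1.45 = 0.5220 ft³/s
Q = Σ qᵢ = 17.82 ft³/s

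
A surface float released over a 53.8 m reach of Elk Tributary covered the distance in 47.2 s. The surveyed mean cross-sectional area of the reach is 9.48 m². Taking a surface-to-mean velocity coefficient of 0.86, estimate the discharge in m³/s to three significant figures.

v_surface = L / t̄ = 53.8 / 47.2 = 1.140 m/s
v_mean = 0.86 × 1.140 = 0.9803 m/s
Q = A × v_mean = 9.48 × 0.9803 = 9.293 m³/s

9.29 m³/s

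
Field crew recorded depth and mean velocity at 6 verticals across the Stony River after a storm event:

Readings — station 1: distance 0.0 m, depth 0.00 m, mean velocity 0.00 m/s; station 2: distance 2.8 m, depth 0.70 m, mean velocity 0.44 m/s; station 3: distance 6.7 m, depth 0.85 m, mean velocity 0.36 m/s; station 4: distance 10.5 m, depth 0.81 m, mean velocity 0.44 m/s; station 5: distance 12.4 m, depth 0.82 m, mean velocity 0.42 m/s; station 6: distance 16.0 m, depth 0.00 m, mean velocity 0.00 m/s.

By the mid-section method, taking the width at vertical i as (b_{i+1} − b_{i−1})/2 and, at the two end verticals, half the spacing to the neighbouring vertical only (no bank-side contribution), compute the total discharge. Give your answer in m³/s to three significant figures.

w_2 = (6.7 − 0.0)/2 = 3.35 m; q_2 = 0.44 × 0.70 × 3.35 = 1.032 m³/s
w_3 = (10.5 − 2.8)/2 = 3.85 m; q_3 = 0.36 × 0.85 × 3.85 = 1.178 m³/s
w_4 = (12.4 − 6.7)/2 = 2.85 m; q_4 = 0.44 × 0.81 × 2.85 = 1.016 m³/s
w_5 = (16.0 − 10.5)/2 = 2.75 m; q_5 = 0.42 × 0.82 × 2.75 = 0.9471 m³/s
Stations 1, 6 contribute zero (depth or velocity is 0).
Q = Σ qᵢ = 4.173 m³/s

4.17 m³/s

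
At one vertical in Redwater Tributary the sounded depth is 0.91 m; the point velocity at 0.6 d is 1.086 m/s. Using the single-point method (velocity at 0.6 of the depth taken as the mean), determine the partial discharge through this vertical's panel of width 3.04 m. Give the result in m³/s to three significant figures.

v̄ = v₀.₆ = 1.086 m/s
q = v̄ × d × w = 1.086 × 0.91 × 3.04 = 3.004 m³/s

3.00 m³/s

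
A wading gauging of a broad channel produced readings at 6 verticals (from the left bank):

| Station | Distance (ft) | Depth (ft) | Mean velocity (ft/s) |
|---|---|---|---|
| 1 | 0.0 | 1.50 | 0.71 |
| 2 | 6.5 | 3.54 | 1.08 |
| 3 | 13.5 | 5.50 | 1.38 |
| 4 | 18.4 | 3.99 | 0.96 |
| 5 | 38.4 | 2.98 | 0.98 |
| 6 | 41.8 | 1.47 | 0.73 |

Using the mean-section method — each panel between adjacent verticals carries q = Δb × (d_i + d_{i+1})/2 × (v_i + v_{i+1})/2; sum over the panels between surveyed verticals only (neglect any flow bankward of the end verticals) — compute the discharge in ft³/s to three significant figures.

Panel 1-2: Δb = 6.5 ft, d̄ = (1.50+3.54)/2 = 2.52, v̄ = (0.71+1.08)/2 = 0.895 → q = 6.5×2.52×0.895 = 14.66 ft³/s
Panel 2-3: Δb = 7 ft, d̄ = (3.54+5.50)/2 = 4.52, v̄ = (1.08+1.38)/2 = 1.23 → q = 7×4.52×1.23 = 38.92 ft³/s
Panel 3-4: Δb = 4.9 ft, d̄ = (5.50+3.99)/2 = 4.745, v̄ = (1.38+0.96)/2 = 1.17 → q = 4.9×4.745×1.17 = 27.20 ft³/s
Panel 4-5: Δb = 20 ft, d̄ = (3.99+2.98)/2 = 3.485, v̄ = (0.96+0.98)/2 = 0.97 → q = 20×3.485×0.97 = 67.61 ft³/s
Panel 5-6: Δb = 3.4 ft, d̄ = (2.98+1.47)/2 = 2.225, v̄ = (0.98+0.73)/2 = 0.855 → q = 3.4×2.225×0.855 = 6.468 ft³/s
Q = Σ q = 154.9 ft³/s

155 ft³/s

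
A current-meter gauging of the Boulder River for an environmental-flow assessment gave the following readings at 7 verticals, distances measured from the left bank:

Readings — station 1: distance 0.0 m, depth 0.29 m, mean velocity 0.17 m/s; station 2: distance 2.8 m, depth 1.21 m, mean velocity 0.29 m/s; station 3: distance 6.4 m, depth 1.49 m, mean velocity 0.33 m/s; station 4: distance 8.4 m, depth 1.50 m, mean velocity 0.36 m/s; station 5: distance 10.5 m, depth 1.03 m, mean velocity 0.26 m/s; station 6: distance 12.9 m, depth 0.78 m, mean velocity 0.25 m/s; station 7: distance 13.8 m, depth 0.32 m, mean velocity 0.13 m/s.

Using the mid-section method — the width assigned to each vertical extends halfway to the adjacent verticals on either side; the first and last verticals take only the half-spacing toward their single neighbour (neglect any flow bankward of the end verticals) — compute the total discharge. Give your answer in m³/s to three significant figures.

w_1 = (2.8 − 0.0)/2 = 1.4 m; q_1 = 0.17 × 0.29 × 1.4 = 0.06902 m³/s
w_2 = (6.4 − 0.0)/2 = 3.2 m; q_2 = 0.29 × 1.21 × 3.2 = 1.123 m³/s
w_3 = (8.4 − 2.8)/2 = 2.8 m; q_3 = 0.33 × 1.49 × 2.8 = 1.377 m³/s
w_4 = (10.5 − 6.4)/2 = 2.05 m; q_4 = 0.36 × 1.50 × 2.05 = 1.107 m³/s
w_5 = (12.9 − 8.4)/2 = 2.25 m; q_5 = 0.26 × 1.03 × 2.25 = 0.6026 m³/s
w_6 = (13.8 − 10.5)/2 = 1.65 m; q_6 = 0.25 × 0.78 × 1.65 = 0.3218 m³/s
w_7 = (13.8 − 12.9)/2 = 0.45 m; q_7 = 0.13 × 0.32 × 0.45 = 0.01872 m³/s
Q = Σ qᵢ = 4.619 m³/s

4.62 m³/s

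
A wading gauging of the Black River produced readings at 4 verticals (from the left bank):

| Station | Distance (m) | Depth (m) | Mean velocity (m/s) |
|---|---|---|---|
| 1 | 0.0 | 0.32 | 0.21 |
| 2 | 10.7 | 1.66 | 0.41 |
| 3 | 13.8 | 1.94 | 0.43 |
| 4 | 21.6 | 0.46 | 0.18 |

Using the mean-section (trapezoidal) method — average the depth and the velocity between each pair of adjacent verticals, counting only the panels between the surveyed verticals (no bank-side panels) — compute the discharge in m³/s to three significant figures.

8.48 m³/s

Panel 1-2: Δb = 10.7 m, d̄ = (0.32+1.66)/2 = 0.99, v̄ = (0.21+0.41)/2 = 0.31 → q = 10.7×0.99×0.31 = 3.284 m³/s
Panel 2-3: Δb = 3.1 m, d̄ = (1.66+1.94)/2 = 1.8, v̄ = (0.41+0.43)/2 = 0.42 → q = 3.1×1.8×0.42 = 2.344 m³/s
Panel 3-4: Δb = 7.8 m, d̄ = (1.94+0.46)/2 = 1.2, v̄ = (0.43+0.18)/2 = 0.305 → q = 7.8×1.2×0.305 = 2.855 m³/s
Q = Σ q = 8.482 m³/s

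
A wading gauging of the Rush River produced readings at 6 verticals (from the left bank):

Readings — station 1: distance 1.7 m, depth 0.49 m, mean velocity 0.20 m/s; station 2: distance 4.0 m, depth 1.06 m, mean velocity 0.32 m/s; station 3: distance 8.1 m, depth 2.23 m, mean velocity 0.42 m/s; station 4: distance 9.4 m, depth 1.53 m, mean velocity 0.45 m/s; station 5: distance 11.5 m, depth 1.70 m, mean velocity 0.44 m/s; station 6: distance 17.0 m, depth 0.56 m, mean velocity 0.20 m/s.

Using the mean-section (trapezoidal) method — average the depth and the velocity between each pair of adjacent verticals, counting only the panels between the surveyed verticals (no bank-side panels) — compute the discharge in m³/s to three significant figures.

Panel 1-2: Δb = 2.3 m, d̄ = (0.49+1.06)/2 = 0.775, v̄ = (0.20+0.32)/2 = 0.26 → q = 2.3×0.775×0.26 = 0.4635 m³/s
Panel 2-3: Δb = 4.1 m, d̄ = (1.06+2.23)/2 = 1.645, v̄ = (0.32+0.42)/2 = 0.37 → q = 4.1×1.645×0.37 = 2.495 m³/s
Panel 3-4: Δb = 1.3 m, d̄ = (2.23+1.53)/2 = 1.88, v̄ = (0.42+0.45)/2 = 0.435 → q = 1.3×1.88×0.435 = 1.063 m³/s
Panel 4-5: Δb = 2.1 m, d̄ = (1.53+1.70)/2 = 1.615, v̄ = (0.45+0.44)/2 = 0.445 → q = 2.1×1.615×0.445 = 1.509 m³/s
Panel 5-6: Δb = 5.5 m, d̄ = (1.70+0.56)/2 = 1.13, v̄ = (0.44+0.20)/2 = 0.32 → q = 5.5×1.13×0.32 = 1.989 m³/s
Q = Σ q = 7.520 m³/s

7.52 m³/s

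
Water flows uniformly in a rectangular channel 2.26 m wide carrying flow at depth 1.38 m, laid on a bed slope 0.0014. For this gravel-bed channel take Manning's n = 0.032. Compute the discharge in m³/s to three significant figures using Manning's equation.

2.66 m³/s

A = b·y = 2.26 × 1.38 = 3.119 m²
P = b + 2y = 2.26 + 2×1.38 = 5.020 m
R = A/P = 3.119/5.020 = 0.6213 m
Q = (1/n)·A·R^(2/3)·S^(1/2) = (1/0.032) × 3.119 × 0.6213^(2/3) × 0.0014^(1/2) = 2.655 m³/s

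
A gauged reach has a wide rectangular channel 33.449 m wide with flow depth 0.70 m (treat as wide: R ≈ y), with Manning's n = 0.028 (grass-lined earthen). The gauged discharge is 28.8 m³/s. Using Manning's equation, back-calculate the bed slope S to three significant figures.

A = b·y = 33.449 × 0.70 = 23.41 m²
Wide channel: R ≈ y = 0.70 m
S = (Q·n / (1·A·R^(2/3)))² = (28.8×0.028 / (1×23.41×0.7884))² = 0.001908

0.00191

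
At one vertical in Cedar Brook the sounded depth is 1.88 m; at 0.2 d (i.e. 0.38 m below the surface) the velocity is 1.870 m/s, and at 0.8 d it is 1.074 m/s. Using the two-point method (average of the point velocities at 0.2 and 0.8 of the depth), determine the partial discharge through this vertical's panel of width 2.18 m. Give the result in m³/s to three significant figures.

v̄ = (1.870 + 1.074) / 2 = 1.472 m/s
q = v̄ × d × w = 1.472 × 1.88 × 2.18 = 6.033 m³/s

6.03 m³/s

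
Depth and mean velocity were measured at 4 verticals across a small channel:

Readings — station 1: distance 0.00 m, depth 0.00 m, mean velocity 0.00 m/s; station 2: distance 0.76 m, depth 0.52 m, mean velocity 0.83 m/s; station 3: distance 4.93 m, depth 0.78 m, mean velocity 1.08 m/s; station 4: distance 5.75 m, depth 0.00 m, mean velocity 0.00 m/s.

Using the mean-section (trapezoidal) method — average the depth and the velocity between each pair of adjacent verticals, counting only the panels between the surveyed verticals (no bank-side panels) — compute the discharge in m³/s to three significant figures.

2.84 m³/s

Panel 1-2: Δb = 0.76 m, d̄ = (0.00+0.52)/2 = 0.26, v̄ = (0.00+0.83)/2 = 0.415 → q = 0.76×0.26×0.415 = 0.08200 m³/s
Panel 2-3: Δb = 4.17 m, d̄ = (0.52+0.78)/2 = 0.65, v̄ = (0.83+1.08)/2 = 0.955 → q = 4.17×0.65×0.955 = 2.589 m³/s
Panel 3-4: Δb = 0.82 m, d̄ = (0.78+0.00)/2 = 0.39, v̄ = (1.08+0.00)/2 = 0.54 → q = 0.82×0.39×0.54 = 0.1727 m³/s
Q = Σ q = 2.843 m³/s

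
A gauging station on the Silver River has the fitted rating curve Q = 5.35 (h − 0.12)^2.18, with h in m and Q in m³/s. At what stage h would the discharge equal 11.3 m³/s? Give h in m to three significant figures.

1.53 m

h − h₀ = (Q/C)^(1/b) = (11.3/5.35)^(1/2.18) = 1.409 m
h = 0.12 + 1.409 = 1.529 m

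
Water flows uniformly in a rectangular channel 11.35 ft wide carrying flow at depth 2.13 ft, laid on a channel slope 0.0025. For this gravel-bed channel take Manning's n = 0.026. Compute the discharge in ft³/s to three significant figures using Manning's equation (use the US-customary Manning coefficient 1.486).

A = b·y = 11.35 × 2.13 = 24.18 ft²
P = b + 2y = 11.35 + 2×2.13 = 15.61 ft
R = A/P = 24.18/15.61 = 1.549 ft
Q = (1.486/n)·A·R^(2/3)·S^(1/2) = (1.486/0.026) × 24.18 × 1.549^(2/3) × 0.0025^(1/2) = 92.48 ft³/s

92.5 ft³/s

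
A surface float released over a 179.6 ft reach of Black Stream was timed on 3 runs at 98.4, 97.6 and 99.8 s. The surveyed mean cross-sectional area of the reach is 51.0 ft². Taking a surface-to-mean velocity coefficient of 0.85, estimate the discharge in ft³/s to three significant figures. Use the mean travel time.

79.0 ft³/s

t̄ = (98.4 + 97.6 + 99.8) / 3 = 98.6 s
v_surface = L / t̄ = 179.6 / 98.6 = 1.822 ft/s
v_mean = 0.85 × 1.822 = 1.548 ft/s
Q = A × v_mean = 51.0 × 1.548 = 78.96 ft³/s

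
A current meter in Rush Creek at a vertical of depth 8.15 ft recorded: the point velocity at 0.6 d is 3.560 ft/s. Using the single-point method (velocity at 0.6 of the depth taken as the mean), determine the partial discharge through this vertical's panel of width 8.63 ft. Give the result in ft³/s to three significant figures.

250 ft³/s

v̄ = v₀.₆ = 3.560 ft/s
q = v̄ × d × w = 3.560 × 8.15 × 8.63 = 250.4 ft³/s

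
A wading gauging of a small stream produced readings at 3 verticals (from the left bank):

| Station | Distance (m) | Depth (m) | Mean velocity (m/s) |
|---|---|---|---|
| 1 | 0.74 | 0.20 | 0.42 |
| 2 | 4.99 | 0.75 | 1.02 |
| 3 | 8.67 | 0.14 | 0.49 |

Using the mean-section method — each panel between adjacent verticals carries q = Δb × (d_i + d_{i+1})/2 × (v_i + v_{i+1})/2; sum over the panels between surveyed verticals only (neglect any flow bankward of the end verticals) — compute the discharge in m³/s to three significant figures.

Panel 1-2: Δb = 4.25 m, d̄ = (0.20+0.75)/2 = 0.475, v̄ = (0.42+1.02)/2 = 0.72 → q = 4.25×0.475×0.72 = 1.454 m³/s
Panel 2-3: Δb = 3.68 m, d̄ = (0.75+0.14)/2 = 0.445, v̄ = (1.02+0.49)/2 = 0.755 → q = 3.68×0.445×0.755 = 1.236 m³/s
Q = Σ q = 2.690 m³/s

2.69 m³/s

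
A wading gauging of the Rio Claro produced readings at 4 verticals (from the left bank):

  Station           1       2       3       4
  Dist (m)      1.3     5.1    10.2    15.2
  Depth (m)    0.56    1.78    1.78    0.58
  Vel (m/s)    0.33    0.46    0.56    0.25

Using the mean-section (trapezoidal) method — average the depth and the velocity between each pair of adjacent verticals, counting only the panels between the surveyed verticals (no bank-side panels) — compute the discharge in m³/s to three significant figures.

8.78 m³/s

Panel 1-2: Δb = 3.8 m, d̄ = (0.56+1.78)/2 = 1.17, v̄ = (0.33+0.46)/2 = 0.395 → q = 3.8×1.17×0.395 = 1.756 m³/s
Panel 2-3: Δb = 5.1 m, d̄ = (1.78+1.78)/2 = 1.78, v̄ = (0.46+0.56)/2 = 0.51 → q = 5.1×1.78×0.51 = 4.630 m³/s
Panel 3-4: Δb = 5 m, d̄ = (1.78+0.58)/2 = 1.18, v̄ = (0.56+0.25)/2 = 0.405 → q = 5×1.18×0.405 = 2.390 m³/s
Q = Σ q = 8.775 m³/s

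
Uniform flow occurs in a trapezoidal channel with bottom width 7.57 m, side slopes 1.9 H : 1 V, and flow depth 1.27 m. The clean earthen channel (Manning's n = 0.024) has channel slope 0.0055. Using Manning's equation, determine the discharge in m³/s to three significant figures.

38.5 m³/s

A = (b + z·y)·y = (7.57 + 1.9×1.27)×1.27 = 12.68 m²
P = b + 2y√(1+z²) = 7.57 + 2×1.27×√(1+1.9²) = 13.02 m
R = A/P = 12.68/13.02 = 0.9735 m
Q = (1/n)·A·R^(2/3)·S^(1/2) = (1/0.024) × 12.68 × 0.9735^(2/3) × 0.0055^(1/2) = 38.48 m³/s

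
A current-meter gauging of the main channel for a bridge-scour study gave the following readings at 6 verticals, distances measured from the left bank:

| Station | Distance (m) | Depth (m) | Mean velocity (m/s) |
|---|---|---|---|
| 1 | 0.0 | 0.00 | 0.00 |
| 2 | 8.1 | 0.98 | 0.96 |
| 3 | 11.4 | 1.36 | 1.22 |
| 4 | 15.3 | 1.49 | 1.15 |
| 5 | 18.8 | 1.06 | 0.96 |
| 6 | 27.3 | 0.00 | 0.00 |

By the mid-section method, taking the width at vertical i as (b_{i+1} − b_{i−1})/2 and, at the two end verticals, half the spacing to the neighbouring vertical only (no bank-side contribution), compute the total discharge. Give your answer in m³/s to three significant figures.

23.8 m³/s

w_2 = (11.4 − 0.0)/2 = 5.7 m; q_2 = 0.96 × 0.98 × 5.7 = 5.363 m³/s
w_3 = (15.3 − 8.1)/2 = 3.6 m; q_3 = 1.22 × 1.36 × 3.6 = 5.973 m³/s
w_4 = (18.8 − 11.4)/2 = 3.7 m; q_4 = 1.15 × 1.49 × 3.7 = 6.340 m³/s
w_5 = (27.3 − 15.3)/2 = 6 m; q_5 = 0.96 × 1.06 × 6 = 6.106 m³/s
Stations 1, 6 contribute zero (depth or velocity is 0).
Q = Σ qᵢ = 23.78 m³/s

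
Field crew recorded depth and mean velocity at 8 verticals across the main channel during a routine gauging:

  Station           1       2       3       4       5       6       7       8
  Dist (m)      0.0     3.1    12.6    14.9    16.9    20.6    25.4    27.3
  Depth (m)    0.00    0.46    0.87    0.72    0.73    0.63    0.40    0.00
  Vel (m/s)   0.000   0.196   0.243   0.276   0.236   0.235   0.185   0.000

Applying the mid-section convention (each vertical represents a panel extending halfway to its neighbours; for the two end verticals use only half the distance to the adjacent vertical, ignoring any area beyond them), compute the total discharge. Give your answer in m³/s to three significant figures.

3.61 m³/s

w_2 = (12.6 − 0.0)/2 = 6.3 m; q_2 = 0.196 × 0.46 × 6.3 = 0.5680 m³/s
w_3 = (14.9 − 3.1)/2 = 5.9 m; q_3 = 0.243 × 0.87 × 5.9 = 1.247 m³/s
w_4 = (16.9 − 12.6)/2 = 2.15 m; q_4 = 0.276 × 0.72 × 2.15 = 0.4272 m³/s
w_5 = (20.6 − 14.9)/2 = 2.85 m; q_5 = 0.236 × 0.73 × 2.85 = 0.4910 m³/s
w_6 = (25.4 − 16.9)/2 = 4.25 m; q_6 = 0.235 × 0.63 × 4.25 = 0.6292 m³/s
w_7 = (27.3 − 20.6)/2 = 3.35 m; q_7 = 0.185 × 0.40 × 3.35 = 0.2479 m³/s
Stations 1, 8 contribute zero (depth or velocity is 0).
Q = Σ qᵢ = 3.611 m³/s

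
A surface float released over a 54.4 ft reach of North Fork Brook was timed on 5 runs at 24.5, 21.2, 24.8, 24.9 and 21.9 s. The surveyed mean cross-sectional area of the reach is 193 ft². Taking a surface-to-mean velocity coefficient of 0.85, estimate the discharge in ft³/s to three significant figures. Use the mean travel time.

380 ft³/s

t̄ = (24.5 + 21.2 + 24.8 + 24.9 + 21.9) / 5 = 23.46 s
v_surface = L / t̄ = 54.4 / 23.46 = 2.319 ft/s
v_mean = 0.85 × 2.319 = 1.971 ft/s
Q = A × v_mean = 193 × 1.971 = 380.4 ft³/s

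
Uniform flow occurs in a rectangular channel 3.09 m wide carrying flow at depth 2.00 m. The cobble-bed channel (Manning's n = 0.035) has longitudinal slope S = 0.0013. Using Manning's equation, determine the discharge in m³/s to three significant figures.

5.81 m³/s

A = b·y = 3.09 × 2.00 = 6.180 m²
P = b + 2y = 3.09 + 2×2.00 = 7.090 m
R = A/P = 6.180/7.090 = 0.8717 m
Q = (1/n)·A·R^(2/3)·S^(1/2) = (1/0.035) × 6.180 × 0.8717^(2/3) × 0.0013^(1/2) = 5.809 m³/s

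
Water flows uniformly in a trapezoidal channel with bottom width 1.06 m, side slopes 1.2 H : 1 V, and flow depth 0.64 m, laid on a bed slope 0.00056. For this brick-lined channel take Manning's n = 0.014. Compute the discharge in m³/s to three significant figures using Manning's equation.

A = (b + z·y)·y = (1.06 + 1.2×0.64)×0.64 = 1.170 m²
P = b + 2y√(1+z²) = 1.06 + 2×0.64×√(1+1.2²) = 3.059 m
R = A/P = 1.170/3.059 = 0.3824 m
Q = (1/n)·A·R^(2/3)·S^(1/2) = (1/0.014) × 1.170 × 0.3824^(2/3) × 0.00056^(1/2) = 1.042 m³/s

1.04 m³/s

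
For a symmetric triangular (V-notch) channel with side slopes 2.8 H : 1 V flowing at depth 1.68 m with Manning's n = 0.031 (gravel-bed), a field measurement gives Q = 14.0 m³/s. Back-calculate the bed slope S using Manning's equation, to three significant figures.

0.00412

A = z·y² = 2.8×1.68² = 7.903 m²
P = 2y√(1+z²) = 2×1.68×√(1+2.8²) = 9.990 m
R = A/P = 7.903/9.990 = 0.7911 m
S = (Q·n / (1·A·R^(2/3)))² = (14.0×0.031 / (1×7.903×0.8553))² = 0.004122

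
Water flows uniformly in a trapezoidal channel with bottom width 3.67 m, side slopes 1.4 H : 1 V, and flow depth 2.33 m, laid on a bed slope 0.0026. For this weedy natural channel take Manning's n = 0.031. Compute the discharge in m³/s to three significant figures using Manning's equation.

33.0 m³/s

A = (b + z·y)·y = (3.67 + 1.4×2.33)×2.33 = 16.15 m²
P = b + 2y√(1+z²) = 3.67 + 2×2.33×√(1+1.4²) = 11.69 m
R = A/P = 16.15/11.69 = 1.382 m
Q = (1/n)·A·R^(2/3)·S^(1/2) = (1/0.031) × 16.15 × 1.382^(2/3) × 0.0026^(1/2) = 32.96 m³/s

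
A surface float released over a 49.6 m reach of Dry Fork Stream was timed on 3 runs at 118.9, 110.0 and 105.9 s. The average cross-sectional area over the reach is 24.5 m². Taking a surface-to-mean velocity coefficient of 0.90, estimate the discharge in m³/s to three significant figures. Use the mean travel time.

t̄ = (118.9 + 110.0 + 105.9) / 3 = 111.6 s
v_surface = L / t̄ = 49.6 / 111.6 = 0.4444 m/s
v_mean = 0.90 × 0.4444 = 0.4000 m/s
Q = A × v_mean = 24.5 × 0.4000 = 9.800 m³/s

9.80 m³/s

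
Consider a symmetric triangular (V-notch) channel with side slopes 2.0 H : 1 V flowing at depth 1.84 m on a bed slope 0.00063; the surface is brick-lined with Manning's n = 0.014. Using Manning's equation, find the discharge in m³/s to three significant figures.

A = z·y² = 2.0×1.84² = 6.771 m²
P = 2y√(1+z²) = 2×1.84×√(1+2.0²) = 8.229 m
R = A/P = 6.771/8.229 = 0.8229 m
Q = (1/n)·A·R^(2/3)·S^(1/2) = (1/0.014) × 6.771 × 0.8229^(2/3) × 0.00063^(1/2) = 10.66 m³/s

10.7 m³/s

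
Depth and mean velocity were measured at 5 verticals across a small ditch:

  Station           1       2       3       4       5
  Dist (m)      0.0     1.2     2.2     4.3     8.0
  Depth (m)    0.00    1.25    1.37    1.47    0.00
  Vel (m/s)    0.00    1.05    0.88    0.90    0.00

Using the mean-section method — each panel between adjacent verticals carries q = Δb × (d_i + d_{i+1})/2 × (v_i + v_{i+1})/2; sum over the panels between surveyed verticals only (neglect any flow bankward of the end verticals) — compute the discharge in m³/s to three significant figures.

Panel 1-2: Δb = 1.2 m, d̄ = (0.00+1.25)/2 = 0.625, v̄ = (0.00+1.05)/2 = 0.525 → q = 1.2×0.625×0.525 = 0.3938 m³/s
Panel 2-3: Δb = 1 m, d̄ = (1.25+1.37)/2 = 1.31, v̄ = (1.05+0.88)/2 = 0.965 → q = 1×1.31×0.965 = 1.264 m³/s
Panel 3-4: Δb = 2.1 m, d̄ = (1.37+1.47)/2 = 1.42, v̄ = (0.88+0.90)/2 = 0.89 → q = 2.1×1.42×0.89 = 2.654 m³/s
Panel 4-5: Δb = 3.7 m, d̄ = (1.47+0.00)/2 = 0.735, v̄ = (0.90+0.00)/2 = 0.45 → q = 3.7×0.735×0.45 = 1.224 m³/s
Q = Σ q = 5.536 m³/s

5.54 m³/s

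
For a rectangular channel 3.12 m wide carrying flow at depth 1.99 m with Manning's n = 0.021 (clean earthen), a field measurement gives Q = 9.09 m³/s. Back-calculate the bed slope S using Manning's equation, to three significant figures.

A = b·y = 3.12 × 1.99 = 6.209 m²
P = b + 2y = 3.12 + 2×1.99 = 7.100 m
R = A/P = 6.209/7.100 = 0.8745 m
S = (Q·n / (1·A·R^(2/3)))² = (9.09×0.021 / (1×6.209×0.9145))² = 0.001130

0.00113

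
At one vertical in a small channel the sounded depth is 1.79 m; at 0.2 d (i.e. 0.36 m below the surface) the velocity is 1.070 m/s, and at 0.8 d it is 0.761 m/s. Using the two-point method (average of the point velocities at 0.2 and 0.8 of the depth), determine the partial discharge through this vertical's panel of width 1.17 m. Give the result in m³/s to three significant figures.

v̄ = (1.070 + 0.761) / 2 = 0.9155 m/s
q = v̄ × d × w = 0.9155 × 1.79 × 1.17 = 1.917 m³/s

1.92 m³/s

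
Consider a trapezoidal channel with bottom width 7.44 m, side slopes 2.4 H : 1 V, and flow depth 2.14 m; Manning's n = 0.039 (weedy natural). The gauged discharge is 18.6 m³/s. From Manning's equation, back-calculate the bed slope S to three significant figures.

A = (b + z·y)·y = (7.44 + 2.4×2.14)×2.14 = 26.91 m²
P = b + 2y√(1+z²) = 7.44 + 2×2.14×√(1+2.4²) = 18.57 m
R = A/P = 26.91/18.57 = 1.449 m
S = (Q·n / (1·A·R^(2/3)))² = (18.6×0.039 / (1×26.91×1.281))² = 0.0004429

0.000443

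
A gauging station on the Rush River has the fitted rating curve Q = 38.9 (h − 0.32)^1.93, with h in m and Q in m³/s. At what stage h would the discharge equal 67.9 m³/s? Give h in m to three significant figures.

h − h₀ = (Q/C)^(1/b) = (67.9/38.9)^(1/1.93) = 1.335 m
h = 0.32 + 1.335 = 1.655 m

1.65 m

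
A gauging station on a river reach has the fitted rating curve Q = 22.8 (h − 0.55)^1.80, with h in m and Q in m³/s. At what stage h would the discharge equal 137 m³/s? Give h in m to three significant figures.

h − h₀ = (Q/C)^(1/b) = (137/22.8)^(1/1.80) = 2.708 m
h = 0.55 + 2.708 = 3.258 m

3.26 m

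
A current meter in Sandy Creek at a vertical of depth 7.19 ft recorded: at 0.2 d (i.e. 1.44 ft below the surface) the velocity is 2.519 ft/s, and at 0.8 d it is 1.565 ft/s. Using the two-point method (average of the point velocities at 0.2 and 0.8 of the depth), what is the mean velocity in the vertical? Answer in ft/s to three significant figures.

v̄ = (2.519 + 1.565) / 2 = 2.042 ft/s

2.04 ft/s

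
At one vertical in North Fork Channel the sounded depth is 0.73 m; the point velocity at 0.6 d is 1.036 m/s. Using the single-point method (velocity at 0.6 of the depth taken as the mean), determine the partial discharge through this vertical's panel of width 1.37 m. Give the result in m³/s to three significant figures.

v̄ = v₀.₆ = 1.036 m/s
q = v̄ × d × w = 1.036 × 0.73 × 1.37 = 1.036 m³/s

1.04 m³/s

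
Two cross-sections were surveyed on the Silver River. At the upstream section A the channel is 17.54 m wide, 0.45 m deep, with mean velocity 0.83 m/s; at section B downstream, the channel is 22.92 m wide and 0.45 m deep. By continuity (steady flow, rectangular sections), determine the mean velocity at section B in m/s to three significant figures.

0.635 m/s

Q = A₁V₁ = (17.54×0.45) × 0.83 = 6.551 m³/s
A₂ = 22.92 × 0.45 = 10.31 m²
V₂ = Q/A₂ = 6.551/10.31 = 0.6352 m/s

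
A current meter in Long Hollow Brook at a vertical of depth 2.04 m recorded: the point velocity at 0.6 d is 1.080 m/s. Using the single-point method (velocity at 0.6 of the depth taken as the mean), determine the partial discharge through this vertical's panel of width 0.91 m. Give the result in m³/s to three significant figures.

v̄ = v₀.₆ = 1.080 m/s
q = v̄ × d × w = 1.080 × 2.04 × 0.91 = 2.005 m³/s

2.00 m³/s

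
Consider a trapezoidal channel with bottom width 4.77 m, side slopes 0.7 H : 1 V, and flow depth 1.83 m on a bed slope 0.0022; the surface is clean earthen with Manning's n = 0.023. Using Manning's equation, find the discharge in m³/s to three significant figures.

25.5 m³/s

A = (b + z·y)·y = (4.77 + 0.7×1.83)×1.83 = 11.07 m²
P = b + 2y√(1+z²) = 4.77 + 2×1.83×√(1+0.7²) = 9.238 m
R = A/P = 11.07/9.238 = 1.199 m
Q = (1/n)·A·R^(2/3)·S^(1/2) = (1/0.023) × 11.07 × 1.199^(2/3) × 0.0022^(1/2) = 25.48 m³/s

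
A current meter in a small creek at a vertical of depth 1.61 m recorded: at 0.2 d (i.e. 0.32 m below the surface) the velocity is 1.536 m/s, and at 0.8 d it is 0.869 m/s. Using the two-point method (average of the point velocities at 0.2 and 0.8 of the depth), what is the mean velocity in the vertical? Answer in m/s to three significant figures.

1.20 m/s

v̄ = (1.536 + 0.869) / 2 = 1.203 m/s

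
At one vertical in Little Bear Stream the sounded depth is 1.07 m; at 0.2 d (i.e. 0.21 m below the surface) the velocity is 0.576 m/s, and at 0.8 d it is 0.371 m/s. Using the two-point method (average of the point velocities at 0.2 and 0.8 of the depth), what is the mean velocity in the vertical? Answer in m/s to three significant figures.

v̄ = (0.576 + 0.371) / 2 = 0.4735 m/s

0.474 m/s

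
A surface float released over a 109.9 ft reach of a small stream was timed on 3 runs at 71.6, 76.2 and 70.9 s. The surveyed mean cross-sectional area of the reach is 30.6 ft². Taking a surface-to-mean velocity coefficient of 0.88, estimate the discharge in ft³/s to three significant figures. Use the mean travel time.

t̄ = (71.6 + 76.2 + 70.9) / 3 = 72.9 s
v_surface = L / t̄ = 109.9 / 72.9 = 1.508 ft/s
v_mean = 0.88 × 1.508 = 1.327 ft/s
Q = A × v_mean = 30.6 × 1.327 = 40.60 ft³/s

40.6 ft³/s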